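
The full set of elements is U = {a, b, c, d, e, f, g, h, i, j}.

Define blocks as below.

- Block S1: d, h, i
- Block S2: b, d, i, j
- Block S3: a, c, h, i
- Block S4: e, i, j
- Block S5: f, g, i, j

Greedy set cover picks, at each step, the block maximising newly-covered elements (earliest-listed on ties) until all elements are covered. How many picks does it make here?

4

Greedy: pick S2 (covers 4 new) → pick S3 (covers 3 new) → pick S5 (covers 2 new) → pick S4 (covers 1 new). Total picks: 4.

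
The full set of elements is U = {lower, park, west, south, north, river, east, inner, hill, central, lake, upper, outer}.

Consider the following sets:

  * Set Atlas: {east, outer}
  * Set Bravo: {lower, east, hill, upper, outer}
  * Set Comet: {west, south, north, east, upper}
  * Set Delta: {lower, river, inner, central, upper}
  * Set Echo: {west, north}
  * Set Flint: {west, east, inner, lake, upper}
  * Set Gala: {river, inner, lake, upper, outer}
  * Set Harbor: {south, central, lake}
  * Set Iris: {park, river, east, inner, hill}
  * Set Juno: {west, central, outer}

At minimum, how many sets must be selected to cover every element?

Bravo and Comet and Harbor and Iris together: Bravo ∪ Comet ∪ Harbor ∪ Iris = {lower, park, west, south, north, river, east, inner, hill, central, lake, upper, outer} — every element is covered.
No 3 of the 10 sets cover everything (all 120 combinations miss at least one element), so 4 is optimal.

4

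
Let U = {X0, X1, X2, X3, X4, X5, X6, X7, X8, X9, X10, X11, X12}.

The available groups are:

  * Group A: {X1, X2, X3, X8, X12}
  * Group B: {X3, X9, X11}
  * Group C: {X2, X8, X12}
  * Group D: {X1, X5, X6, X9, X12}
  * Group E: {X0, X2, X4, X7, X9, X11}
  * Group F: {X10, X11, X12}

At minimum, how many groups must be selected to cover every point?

A and D and E and F together: A ∪ D ∪ E ∪ F = {X0, X1, X2, X3, X4, X5, X6, X7, X8, X9, X10, X11, X12} — every point is covered.
No 3 of the 6 groups cover everything (all 20 combinations miss at least one point), so 4 is optimal.

4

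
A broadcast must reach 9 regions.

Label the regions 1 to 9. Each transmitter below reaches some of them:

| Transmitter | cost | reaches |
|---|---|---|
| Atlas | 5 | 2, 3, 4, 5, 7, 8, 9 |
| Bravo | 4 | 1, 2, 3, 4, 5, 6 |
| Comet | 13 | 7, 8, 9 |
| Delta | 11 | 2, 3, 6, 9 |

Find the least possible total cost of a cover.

9

Atlas, Bravo together cover every region (Atlas ∪ Bravo = {1, 2, 3, 4, 5, 6, 7, 8, 9}); total cost 5 + 4 = 9.
No covering selection has total cost below 9.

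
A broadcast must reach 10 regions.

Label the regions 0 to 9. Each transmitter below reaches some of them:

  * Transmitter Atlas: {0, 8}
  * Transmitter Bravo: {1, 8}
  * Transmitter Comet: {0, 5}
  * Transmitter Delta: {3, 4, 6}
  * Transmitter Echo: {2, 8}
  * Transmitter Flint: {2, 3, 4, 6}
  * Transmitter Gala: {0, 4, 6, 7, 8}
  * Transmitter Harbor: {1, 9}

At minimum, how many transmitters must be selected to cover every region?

Take {Comet, Flint, Gala, Harbor}. Their union is {0, 1, 2, 3, 4, 5, 6, 7, 8, 9}, which is all 10 regions.
Only Gala contains 7, so Gala is forced; the remaining 5 regions need at least 3 more transmitters (each remaining transmitter adds at most 2) — so at least 4 transmitters are needed, and 4 is optimal.

4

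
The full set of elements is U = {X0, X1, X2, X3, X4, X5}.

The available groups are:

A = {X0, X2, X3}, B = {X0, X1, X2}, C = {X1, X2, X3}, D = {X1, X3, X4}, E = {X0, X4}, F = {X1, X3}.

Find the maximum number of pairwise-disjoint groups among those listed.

E, F are pairwise disjoint (E={X0,X4}; F={X1,X3}).
Every remaining group overlaps one of these, and no 3 of the listed groups are pairwise disjoint, so 2 is the maximum.

2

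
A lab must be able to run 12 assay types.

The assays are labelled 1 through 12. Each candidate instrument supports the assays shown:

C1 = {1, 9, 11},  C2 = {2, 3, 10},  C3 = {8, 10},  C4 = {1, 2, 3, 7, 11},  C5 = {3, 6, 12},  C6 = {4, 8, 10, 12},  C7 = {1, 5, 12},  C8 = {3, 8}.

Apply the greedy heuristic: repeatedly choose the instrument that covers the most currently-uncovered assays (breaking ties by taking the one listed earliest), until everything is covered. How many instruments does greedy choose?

Greedy: pick C4 (covers 5 new) → pick C6 (covers 4 new) → pick C1 (covers 1 new) → pick C5 (covers 1 new) → pick C7 (covers 1 new). Total picks: 5.

5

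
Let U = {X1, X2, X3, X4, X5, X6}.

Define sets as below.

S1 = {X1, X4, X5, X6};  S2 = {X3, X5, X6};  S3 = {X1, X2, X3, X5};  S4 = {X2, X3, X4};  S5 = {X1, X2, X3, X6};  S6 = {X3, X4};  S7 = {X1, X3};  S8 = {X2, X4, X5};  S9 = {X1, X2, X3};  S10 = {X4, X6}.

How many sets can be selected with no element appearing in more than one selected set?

S3, S10 are pairwise disjoint (S3={X1,X2,X3,X5}; S10={X4,X6}).
Every remaining set overlaps one of these, and no 3 of the listed sets are pairwise disjoint, so 2 is the maximum.

2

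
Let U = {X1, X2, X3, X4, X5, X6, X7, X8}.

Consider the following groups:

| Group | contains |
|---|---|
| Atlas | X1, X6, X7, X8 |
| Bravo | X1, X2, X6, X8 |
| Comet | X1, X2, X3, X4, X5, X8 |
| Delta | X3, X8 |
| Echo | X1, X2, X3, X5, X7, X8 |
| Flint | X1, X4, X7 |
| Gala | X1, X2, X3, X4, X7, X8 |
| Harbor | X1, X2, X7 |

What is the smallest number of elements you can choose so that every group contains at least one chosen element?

Take H = {X1, X8}. Each listed group contains at least one of these, so H is a hitting set of size 2.
The groups Delta, Flint are pairwise disjoint, so any hitting set needs a separate element for each — at least 2. Hence 2 is optimal.

2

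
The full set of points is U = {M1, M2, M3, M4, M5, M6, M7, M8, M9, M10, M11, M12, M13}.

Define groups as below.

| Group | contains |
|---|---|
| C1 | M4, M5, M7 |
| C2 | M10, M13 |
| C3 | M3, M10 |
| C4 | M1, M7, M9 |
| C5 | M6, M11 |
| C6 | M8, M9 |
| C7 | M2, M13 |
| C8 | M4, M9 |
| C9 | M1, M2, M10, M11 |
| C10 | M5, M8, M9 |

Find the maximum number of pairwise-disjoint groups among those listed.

5

C1, C3, C5, C6, C7 are pairwise disjoint (C1={M4,M5,M7}; C3={M3,M10}; C5={M6,M11}; C6={M8,M9}; C7={M2,M13}).
Every remaining group overlaps one of these, and no 6 of the listed groups are pairwise disjoint, so 5 is the maximum.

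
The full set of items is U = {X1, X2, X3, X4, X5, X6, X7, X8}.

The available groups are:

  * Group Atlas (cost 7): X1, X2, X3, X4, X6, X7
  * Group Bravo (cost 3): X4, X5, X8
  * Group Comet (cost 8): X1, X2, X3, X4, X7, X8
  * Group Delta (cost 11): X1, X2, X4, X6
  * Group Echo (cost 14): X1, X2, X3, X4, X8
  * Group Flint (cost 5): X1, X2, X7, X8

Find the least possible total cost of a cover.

Atlas, Bravo together cover every item (Atlas ∪ Bravo = {X1, X2, X3, X4, X5, X6, X7, X8}); total cost 7 + 3 = 10.
No covering selection has total cost below 10.

10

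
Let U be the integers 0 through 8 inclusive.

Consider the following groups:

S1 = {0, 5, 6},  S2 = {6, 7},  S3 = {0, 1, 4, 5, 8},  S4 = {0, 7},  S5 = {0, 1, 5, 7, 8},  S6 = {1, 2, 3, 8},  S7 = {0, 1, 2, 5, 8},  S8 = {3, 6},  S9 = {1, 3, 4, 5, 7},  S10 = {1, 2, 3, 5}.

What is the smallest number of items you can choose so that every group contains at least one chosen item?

3

Take H = {3, 5, 7}. Each listed group contains at least one of these, so H is a hitting set of size 3.
No choice of 2 items meets every group, so 3 is the minimum.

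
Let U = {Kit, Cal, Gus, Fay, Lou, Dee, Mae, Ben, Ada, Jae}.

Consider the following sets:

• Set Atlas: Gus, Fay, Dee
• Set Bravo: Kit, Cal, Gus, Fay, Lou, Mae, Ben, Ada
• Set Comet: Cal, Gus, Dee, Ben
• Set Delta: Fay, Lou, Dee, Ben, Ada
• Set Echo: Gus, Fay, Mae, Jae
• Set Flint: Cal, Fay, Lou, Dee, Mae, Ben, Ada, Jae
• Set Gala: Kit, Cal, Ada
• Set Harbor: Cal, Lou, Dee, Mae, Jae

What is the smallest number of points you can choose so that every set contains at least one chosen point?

Take H = {Cal, Fay}. Each listed set contains at least one of these, so H is a hitting set of size 2.
The sets Echo, Gala are pairwise disjoint, so any hitting set needs a separate point for each — at least 2. Hence 2 is optimal.

2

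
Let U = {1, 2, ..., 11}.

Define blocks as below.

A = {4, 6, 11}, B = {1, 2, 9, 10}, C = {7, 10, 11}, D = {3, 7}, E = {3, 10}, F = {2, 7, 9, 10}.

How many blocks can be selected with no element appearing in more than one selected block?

3

A, B, D are pairwise disjoint (A={4,6,11}; B={1,2,9,10}; D={3,7}).
Every remaining block overlaps one of these, and no 4 of the listed blocks are pairwise disjoint, so 3 is the maximum.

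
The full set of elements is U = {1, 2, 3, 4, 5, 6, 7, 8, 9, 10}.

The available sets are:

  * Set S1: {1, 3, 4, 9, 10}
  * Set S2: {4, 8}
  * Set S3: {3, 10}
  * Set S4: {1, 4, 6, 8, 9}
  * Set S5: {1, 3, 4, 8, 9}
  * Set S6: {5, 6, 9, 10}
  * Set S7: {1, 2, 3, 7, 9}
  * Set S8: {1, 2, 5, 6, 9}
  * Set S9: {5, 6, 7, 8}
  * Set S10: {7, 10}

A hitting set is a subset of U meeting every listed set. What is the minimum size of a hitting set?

3

Take H = {8, 9, 10}. Each listed set contains at least one of these, so H is a hitting set of size 3.
The sets S2, S8, S10 are pairwise disjoint, so any hitting set needs a separate element for each — at least 3. Hence 3 is optimal.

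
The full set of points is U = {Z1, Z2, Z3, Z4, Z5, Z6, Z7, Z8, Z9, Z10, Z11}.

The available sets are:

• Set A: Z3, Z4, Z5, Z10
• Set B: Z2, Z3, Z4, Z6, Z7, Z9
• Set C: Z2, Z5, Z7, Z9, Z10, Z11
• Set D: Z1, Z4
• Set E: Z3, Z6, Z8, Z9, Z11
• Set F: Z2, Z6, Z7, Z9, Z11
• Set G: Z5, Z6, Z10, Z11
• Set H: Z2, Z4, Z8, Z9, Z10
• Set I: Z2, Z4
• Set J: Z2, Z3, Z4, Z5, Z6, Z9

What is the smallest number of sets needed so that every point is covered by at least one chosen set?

3

Take {C, D, E}. Their union is {Z1, Z2, Z3, Z4, Z5, Z6, Z7, Z8, Z9, Z10, Z11}, which is all 11 points.
Only D contains Z1, so D is forced; the remaining 9 points need at least 2 more sets (each remaining set adds at most 6) — so at least 3 sets are needed, and 3 is optimal.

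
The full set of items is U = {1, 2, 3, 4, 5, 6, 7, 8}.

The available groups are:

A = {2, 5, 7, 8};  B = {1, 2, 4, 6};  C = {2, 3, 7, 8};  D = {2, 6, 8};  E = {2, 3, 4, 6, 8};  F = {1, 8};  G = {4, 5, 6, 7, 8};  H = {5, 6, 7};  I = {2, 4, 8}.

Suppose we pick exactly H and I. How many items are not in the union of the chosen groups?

2

Union of H, I = {2, 4, 5, 6, 7, 8}.
Not covered: 1, 3 — 2 items.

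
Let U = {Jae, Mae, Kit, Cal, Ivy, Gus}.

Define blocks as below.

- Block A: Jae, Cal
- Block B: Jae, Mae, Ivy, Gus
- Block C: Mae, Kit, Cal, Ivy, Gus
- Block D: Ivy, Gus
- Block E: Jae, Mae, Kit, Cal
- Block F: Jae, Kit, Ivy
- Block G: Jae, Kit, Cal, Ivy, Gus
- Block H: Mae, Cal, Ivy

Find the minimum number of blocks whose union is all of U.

2

Take {G, H}. Their union is {Jae, Mae, Kit, Cal, Ivy, Gus}, which is all 6 points.
No single block has all 6 points (the largest, C, has 5), so 2 is optimal.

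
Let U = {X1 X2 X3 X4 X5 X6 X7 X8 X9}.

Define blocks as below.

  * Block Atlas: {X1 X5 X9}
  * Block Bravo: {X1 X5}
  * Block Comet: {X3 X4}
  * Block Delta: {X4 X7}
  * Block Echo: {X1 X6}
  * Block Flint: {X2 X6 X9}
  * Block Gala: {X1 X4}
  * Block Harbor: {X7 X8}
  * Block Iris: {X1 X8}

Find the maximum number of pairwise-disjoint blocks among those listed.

4

Bravo, Comet, Flint, Harbor are pairwise disjoint (Bravo={X1,X5}; Comet={X3,X4}; Flint={X2,X6,X9}; Harbor={X7,X8}).
Every remaining block overlaps one of these, and no 5 of the listed blocks are pairwise disjoint, so 4 is the maximum.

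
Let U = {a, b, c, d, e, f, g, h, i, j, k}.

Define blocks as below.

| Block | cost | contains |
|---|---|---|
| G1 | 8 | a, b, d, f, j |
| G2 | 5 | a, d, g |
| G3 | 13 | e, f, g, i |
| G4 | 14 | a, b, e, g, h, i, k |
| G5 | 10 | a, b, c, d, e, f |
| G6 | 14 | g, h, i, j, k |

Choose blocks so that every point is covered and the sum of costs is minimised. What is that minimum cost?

G5, G6 together cover every point (G5 ∪ G6 = {a, b, c, d, e, f, g, h, i, j, k}); total cost 10 + 14 = 24.
The greedy pick G1, G4, G5 costs 32; no covering selection beats 24.

24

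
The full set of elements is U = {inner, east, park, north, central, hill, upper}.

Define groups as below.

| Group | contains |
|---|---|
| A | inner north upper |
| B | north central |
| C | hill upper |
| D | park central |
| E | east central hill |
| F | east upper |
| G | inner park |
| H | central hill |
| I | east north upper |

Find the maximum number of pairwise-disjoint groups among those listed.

3

F, G, H are pairwise disjoint (F={east,upper}; G={inner,park}; H={central,hill}).
Every remaining group overlaps one of these, and no 4 of the listed groups are pairwise disjoint, so 3 is the maximum.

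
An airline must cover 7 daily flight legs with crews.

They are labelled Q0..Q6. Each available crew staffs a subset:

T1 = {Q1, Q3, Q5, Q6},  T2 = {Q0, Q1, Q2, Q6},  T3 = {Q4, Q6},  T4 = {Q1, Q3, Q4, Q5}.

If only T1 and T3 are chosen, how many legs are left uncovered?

2

Union of T1, T3 = {Q1, Q3, Q4, Q5, Q6}.
Not covered: Q0, Q2 — 2 legs.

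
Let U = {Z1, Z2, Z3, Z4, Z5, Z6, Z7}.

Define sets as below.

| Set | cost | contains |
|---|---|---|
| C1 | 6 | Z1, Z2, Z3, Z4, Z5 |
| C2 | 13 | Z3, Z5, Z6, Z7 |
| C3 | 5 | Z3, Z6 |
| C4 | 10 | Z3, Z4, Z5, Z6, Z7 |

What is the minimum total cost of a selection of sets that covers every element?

C1, C4 together cover every element (C1 ∪ C4 = {Z1, Z2, Z3, Z4, Z5, Z6, Z7}); total cost 6 + 10 = 16.
The greedy pick C1, C3, C4 costs 21; no covering selection beats 16.

16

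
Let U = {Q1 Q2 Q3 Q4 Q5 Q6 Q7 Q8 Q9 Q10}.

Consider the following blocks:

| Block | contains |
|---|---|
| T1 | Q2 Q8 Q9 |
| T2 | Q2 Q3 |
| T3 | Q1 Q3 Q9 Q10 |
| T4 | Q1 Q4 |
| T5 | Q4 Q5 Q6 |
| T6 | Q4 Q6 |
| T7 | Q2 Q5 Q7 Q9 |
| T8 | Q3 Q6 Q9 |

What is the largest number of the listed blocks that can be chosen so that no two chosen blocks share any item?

T1, T6 are pairwise disjoint (T1={Q2,Q8,Q9}; T6={Q4,Q6}).
Every remaining block overlaps one of these, and no 3 of the listed blocks are pairwise disjoint, so 2 is the maximum.

2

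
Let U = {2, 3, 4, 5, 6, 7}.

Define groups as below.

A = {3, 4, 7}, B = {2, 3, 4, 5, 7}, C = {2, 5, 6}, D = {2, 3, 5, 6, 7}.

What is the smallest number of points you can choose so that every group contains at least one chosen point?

2

The 2 points {2, 3} hit every group.
The groups A, C are pairwise disjoint, so any hitting set needs a separate point for each — at least 2. Hence 2 is optimal.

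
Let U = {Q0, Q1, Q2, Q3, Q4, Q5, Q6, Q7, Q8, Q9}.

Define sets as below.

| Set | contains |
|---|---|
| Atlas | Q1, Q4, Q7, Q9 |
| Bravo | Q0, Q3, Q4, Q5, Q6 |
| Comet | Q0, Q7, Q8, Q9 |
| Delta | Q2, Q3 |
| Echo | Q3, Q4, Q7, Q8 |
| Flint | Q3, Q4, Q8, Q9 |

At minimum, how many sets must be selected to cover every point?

Take {Atlas, Bravo, Comet, Delta}. Their union is {Q0, Q1, Q2, Q3, Q4, Q5, Q6, Q7, Q8, Q9}, which is all 10 points.
No 3 of the 6 sets cover everything (all 20 combinations miss at least one point), so 4 is optimal.

4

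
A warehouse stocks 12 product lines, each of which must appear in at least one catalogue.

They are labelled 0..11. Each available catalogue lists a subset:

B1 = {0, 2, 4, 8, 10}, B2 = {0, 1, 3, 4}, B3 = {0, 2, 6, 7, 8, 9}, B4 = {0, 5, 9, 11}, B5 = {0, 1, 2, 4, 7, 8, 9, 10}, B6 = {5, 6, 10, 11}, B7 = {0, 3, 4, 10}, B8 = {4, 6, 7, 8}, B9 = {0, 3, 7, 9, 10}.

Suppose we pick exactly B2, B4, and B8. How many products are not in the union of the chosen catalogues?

2

Union of B2, B4, B8 = {0, 1, 3, 4, 5, 6, 7, 8, 9, 11}.
Not covered: 2, 10 — 2 products.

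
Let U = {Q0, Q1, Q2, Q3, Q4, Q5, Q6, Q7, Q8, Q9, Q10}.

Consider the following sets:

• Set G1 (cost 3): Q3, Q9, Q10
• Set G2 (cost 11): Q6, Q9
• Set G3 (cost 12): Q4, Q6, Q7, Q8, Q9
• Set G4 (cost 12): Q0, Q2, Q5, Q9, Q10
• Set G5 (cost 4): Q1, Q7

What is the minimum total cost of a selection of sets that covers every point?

G1, G3, G4, G5 together cover every point (G1 ∪ G3 ∪ G4 ∪ G5 = {Q0, Q1, Q2, Q3, Q4, Q5, Q6, Q7, Q8, Q9, Q10}); total cost 3 + 12 + 12 + 4 = 31.
No covering selection has total cost below 31.

31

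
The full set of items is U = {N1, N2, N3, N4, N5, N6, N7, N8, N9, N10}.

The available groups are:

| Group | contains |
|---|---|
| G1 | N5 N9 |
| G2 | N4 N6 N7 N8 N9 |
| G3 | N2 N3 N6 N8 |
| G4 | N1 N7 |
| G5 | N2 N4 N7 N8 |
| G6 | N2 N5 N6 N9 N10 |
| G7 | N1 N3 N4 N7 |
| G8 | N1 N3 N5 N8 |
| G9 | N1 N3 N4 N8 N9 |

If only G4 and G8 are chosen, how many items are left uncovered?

5

Union of G4, G8 = {N1, N3, N5, N7, N8}.
Not covered: N2, N4, N6, N9, N10 — 5 items.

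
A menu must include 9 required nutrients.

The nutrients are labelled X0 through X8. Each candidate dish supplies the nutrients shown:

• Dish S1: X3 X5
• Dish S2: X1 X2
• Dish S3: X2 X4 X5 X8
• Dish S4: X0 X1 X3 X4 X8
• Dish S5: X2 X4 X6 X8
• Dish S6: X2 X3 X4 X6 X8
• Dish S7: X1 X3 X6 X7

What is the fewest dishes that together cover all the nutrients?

Take {S3, S4, S7}. Their union is {X0, X1, X2, X3, X4, X5, X6, X7, X8}, which is all 9 nutrients.
Only S4 contains X0, so S4 is forced; the remaining 4 nutrients need at least 2 more dishes (each remaining dish adds at most 2) — so at least 3 dishes are needed, and 3 is optimal.

3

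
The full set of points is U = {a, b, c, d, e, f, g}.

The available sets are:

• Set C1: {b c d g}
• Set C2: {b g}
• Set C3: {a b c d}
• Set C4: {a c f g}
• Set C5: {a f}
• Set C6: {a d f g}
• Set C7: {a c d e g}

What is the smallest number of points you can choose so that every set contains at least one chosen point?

The 2 points {a, b} hit every set.
The sets C2, C5 are pairwise disjoint, so any hitting set needs a separate point for each — at least 2. Hence 2 is optimal.

2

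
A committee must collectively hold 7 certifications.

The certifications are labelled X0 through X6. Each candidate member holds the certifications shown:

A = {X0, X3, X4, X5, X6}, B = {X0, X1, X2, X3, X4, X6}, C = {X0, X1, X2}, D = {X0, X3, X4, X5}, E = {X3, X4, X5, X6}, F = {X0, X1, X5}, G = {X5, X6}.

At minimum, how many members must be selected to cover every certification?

2

Take {C, E}. Their union is {X0, X1, X2, X3, X4, X5, X6}, which is all 7 certifications.
No single member has all 7 certifications (the largest, B, has 6), so 2 is optimal.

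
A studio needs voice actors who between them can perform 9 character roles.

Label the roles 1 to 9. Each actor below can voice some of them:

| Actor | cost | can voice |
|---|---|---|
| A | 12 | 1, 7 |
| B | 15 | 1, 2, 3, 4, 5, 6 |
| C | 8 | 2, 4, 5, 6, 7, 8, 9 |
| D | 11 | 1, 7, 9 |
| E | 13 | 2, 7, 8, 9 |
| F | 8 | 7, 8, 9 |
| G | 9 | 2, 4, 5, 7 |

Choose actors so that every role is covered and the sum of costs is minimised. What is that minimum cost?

23

B, F together cover every role (B ∪ F = {1, 2, 3, 4, 5, 6, 7, 8, 9}); total cost 15 + 8 = 23.
No covering selection has total cost below 23.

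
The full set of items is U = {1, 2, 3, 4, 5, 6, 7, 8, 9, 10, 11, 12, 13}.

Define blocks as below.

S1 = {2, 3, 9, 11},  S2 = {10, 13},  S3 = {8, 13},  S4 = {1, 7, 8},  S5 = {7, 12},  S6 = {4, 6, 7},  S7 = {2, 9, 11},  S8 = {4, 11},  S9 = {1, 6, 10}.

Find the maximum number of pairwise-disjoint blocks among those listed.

4

S1, S3, S5, S9 are pairwise disjoint (S1={2,3,9,11}; S3={8,13}; S5={7,12}; S9={1,6,10}).
Every remaining block overlaps one of these, and no 5 of the listed blocks are pairwise disjoint, so 4 is the maximum.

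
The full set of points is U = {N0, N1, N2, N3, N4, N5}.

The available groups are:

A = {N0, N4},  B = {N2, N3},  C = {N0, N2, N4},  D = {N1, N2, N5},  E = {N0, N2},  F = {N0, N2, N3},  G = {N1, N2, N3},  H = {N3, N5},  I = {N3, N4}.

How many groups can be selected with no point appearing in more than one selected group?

D, I are pairwise disjoint (D={N1,N2,N5}; I={N3,N4}).
Every remaining group overlaps one of these, and no 3 of the listed groups are pairwise disjoint, so 2 is the maximum.

2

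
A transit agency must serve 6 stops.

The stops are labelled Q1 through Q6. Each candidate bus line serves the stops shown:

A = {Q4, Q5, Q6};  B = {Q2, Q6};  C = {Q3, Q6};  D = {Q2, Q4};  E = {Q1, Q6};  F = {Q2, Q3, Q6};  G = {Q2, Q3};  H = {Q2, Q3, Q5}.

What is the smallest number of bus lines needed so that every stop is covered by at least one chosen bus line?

D and E and H together: D ∪ E ∪ H = {Q1, Q2, Q3, Q4, Q5, Q6} — every stop is covered.
Only E contains Q1, so E is forced; the remaining 4 stops need at least 2 more bus lines (each remaining bus line adds at most 3) — so at least 3 bus lines are needed, and 3 is optimal.

3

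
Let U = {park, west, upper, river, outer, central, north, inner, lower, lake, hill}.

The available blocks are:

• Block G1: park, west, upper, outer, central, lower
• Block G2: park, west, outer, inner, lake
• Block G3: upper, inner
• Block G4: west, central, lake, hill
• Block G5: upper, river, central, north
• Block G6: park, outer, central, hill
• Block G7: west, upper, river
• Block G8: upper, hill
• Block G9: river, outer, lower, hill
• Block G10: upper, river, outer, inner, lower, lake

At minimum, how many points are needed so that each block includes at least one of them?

3

H = {west, upper, outer} meets every block (each contains at least one member of H), and |H| = 3.
No choice of 2 points meets every block, so 3 is the minimum.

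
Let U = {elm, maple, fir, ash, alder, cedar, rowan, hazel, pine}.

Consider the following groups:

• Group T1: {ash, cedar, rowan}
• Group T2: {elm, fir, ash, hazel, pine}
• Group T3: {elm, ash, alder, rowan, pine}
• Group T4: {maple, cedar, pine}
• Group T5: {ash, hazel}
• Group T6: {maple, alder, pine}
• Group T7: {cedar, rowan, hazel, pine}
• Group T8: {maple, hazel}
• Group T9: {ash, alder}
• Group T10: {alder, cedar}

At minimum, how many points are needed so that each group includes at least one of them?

Take H = {alder, cedar, hazel}. Each listed group contains at least one of these, so H is a hitting set of size 3.
No choice of 2 points meets every group, so 3 is the minimum.

3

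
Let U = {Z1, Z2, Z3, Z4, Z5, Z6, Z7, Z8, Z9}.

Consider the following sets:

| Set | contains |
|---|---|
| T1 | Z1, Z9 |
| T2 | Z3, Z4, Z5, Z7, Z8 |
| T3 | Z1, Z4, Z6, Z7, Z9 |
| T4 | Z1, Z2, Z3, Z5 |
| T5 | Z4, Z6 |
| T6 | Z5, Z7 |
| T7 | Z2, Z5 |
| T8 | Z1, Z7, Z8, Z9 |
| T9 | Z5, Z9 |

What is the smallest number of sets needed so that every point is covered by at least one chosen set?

T4 and T5 and T8 together: T4 ∪ T5 ∪ T8 = {Z1, Z2, Z3, Z4, Z5, Z6, Z7, Z8, Z9} — every point is covered.
No 2 of the 9 sets cover everything (all 36 combinations miss at least one point), so 3 is optimal.

3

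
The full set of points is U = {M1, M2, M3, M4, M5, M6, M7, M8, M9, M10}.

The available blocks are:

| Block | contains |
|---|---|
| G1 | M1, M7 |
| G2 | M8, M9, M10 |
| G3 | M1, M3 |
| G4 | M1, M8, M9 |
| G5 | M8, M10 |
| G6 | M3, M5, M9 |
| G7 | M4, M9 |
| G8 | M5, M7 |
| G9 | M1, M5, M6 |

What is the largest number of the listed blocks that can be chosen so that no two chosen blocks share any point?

4

G3, G5, G7, G8 are pairwise disjoint (G3={M1,M3}; G5={M8,M10}; G7={M4,M9}; G8={M5,M7}).
Every remaining block overlaps one of these, and no 5 of the listed blocks are pairwise disjoint, so 4 is the maximum.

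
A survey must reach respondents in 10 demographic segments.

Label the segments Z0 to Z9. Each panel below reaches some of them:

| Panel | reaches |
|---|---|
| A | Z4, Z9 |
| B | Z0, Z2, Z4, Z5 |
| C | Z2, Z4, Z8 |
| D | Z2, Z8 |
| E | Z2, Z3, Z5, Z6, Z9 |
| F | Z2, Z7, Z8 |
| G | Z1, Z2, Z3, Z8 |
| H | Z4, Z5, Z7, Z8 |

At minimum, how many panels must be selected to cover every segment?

4

B and E and G and H together: B ∪ E ∪ G ∪ H = {Z0, Z1, Z2, Z3, Z4, Z5, Z6, Z7, Z8, Z9} — every segment is covered.
No 3 of the 8 panels cover everything (all 56 combinations miss at least one segment), so 4 is optimal.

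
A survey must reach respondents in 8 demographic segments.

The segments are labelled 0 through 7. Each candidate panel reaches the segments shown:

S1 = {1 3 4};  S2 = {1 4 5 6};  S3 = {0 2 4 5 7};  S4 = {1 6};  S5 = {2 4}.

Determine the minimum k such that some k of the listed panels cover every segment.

3

S1 and S2 and S3 together: S1 ∪ S2 ∪ S3 = {0, 1, 2, 3, 4, 5, 6, 7} — every segment is covered.
Only S3 contains 0, so S3 is forced; the remaining 3 segments need at least 2 more panels (each remaining panel adds at most 2) — so at least 3 panels are needed, and 3 is optimal.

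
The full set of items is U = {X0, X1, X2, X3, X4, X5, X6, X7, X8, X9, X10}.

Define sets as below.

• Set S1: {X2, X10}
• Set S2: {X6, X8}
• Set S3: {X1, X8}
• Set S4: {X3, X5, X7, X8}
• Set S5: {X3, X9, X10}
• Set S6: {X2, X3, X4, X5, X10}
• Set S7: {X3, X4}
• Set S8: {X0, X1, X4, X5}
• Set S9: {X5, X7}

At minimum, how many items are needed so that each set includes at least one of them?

The 4 items {X2, X3, X5, X8} hit every set.
The sets S1, S2, S7, S9 are pairwise disjoint, so any hitting set needs a separate item for each — at least 4. Hence 4 is optimal.

4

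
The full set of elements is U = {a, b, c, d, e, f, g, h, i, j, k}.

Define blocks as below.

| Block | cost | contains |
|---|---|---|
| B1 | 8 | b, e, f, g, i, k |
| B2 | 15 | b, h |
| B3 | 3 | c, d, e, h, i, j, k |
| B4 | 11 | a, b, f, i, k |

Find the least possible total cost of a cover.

22

B1, B3, B4 together cover every element (B1 ∪ B3 ∪ B4 = {a, b, c, d, e, f, g, h, i, j, k}); total cost 8 + 3 + 11 = 22.
No covering selection has total cost below 22.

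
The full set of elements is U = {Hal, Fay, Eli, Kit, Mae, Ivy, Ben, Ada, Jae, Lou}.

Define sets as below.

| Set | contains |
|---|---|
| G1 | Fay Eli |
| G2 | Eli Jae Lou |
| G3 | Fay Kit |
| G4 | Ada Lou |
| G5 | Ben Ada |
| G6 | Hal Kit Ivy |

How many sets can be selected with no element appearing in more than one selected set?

3

G2, G5, G6 are pairwise disjoint (G2={Eli,Jae,Lou}; G5={Ben,Ada}; G6={Hal,Kit,Ivy}).
Every remaining set overlaps one of these, and no 4 of the listed sets are pairwise disjoint, so 3 is the maximum.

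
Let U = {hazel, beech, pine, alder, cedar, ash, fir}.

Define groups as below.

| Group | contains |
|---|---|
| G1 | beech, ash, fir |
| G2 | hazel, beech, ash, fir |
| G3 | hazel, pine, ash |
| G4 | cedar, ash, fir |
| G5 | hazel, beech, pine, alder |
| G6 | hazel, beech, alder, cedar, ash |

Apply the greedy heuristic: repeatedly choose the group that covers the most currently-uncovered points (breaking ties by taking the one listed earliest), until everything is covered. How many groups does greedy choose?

3

Greedy: pick G6 (covers 5 new) → pick G1 (covers 1 new) → pick G3 (covers 1 new). Total picks: 3.
(The true minimum cover uses only 2 groups, so greedy is not optimal here.)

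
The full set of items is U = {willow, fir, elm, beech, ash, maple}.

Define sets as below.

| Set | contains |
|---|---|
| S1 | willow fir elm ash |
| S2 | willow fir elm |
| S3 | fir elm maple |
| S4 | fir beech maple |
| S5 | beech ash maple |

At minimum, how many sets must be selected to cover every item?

Take {S2, S5}. Their union is {willow, fir, elm, beech, ash, maple}, which is all 6 items.
No single set has all 6 items (the largest, S1, has 4), so 2 is optimal.

2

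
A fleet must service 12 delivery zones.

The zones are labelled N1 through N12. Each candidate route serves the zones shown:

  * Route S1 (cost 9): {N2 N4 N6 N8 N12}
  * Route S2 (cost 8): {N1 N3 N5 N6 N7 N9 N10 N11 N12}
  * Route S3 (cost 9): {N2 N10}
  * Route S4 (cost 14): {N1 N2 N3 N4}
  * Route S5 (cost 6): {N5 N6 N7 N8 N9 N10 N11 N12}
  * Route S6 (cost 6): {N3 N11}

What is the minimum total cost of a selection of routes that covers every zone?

17

S1, S2 together cover every zone (S1 ∪ S2 = {N1, N2, N3, N4, N5, N6, N7, N8, N9, N10, N11, N12}); total cost 9 + 8 = 17.
The greedy pick S5, S4 costs 20; no covering selection beats 17.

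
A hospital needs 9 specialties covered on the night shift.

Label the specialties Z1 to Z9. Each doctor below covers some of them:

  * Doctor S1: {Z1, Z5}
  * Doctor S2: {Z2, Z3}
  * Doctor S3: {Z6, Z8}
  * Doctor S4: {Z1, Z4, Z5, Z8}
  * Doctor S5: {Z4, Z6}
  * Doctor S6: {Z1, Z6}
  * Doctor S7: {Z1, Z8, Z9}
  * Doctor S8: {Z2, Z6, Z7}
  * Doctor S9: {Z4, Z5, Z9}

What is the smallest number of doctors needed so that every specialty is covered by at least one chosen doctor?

4

Take {S2, S4, S8, S9}. Their union is {Z1, Z2, Z3, Z4, Z5, Z6, Z7, Z8, Z9}, which is all 9 specialties.
No 3 of the 9 doctors cover everything (all 84 combinations miss at least one specialty), so 4 is optimal.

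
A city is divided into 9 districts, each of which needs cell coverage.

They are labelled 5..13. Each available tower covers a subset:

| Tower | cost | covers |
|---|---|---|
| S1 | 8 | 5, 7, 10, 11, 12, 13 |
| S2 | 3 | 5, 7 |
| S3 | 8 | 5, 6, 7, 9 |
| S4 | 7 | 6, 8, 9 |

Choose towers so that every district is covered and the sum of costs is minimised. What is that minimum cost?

S1, S4 together cover every district (S1 ∪ S4 = {5, 6, 7, 8, 9, 10, 11, 12, 13}); total cost 8 + 7 = 15.
No covering selection has total cost below 15.

15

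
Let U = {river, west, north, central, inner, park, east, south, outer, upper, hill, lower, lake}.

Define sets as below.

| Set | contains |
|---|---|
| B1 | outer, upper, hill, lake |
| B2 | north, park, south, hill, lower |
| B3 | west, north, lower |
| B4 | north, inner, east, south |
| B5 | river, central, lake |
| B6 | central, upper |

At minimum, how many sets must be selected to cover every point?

5

B1 and B2 and B3 and B4 and B5 together: B1 ∪ B2 ∪ B3 ∪ B4 ∪ B5 = {river, west, north, central, inner, park, east, south, outer, upper, hill, lower, lake} — every point is covered.
No 4 of the 6 sets cover everything (all 15 combinations miss at least one point), so 5 is optimal.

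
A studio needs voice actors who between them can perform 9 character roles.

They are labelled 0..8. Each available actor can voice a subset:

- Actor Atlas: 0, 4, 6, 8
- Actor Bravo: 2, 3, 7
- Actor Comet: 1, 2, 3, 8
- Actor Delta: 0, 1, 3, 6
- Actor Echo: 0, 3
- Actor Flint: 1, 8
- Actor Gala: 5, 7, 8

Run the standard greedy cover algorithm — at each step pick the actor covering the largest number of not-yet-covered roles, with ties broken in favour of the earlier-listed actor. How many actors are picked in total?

4

Greedy: pick Atlas (covers 4 new) → pick Bravo (covers 3 new) → pick Comet (covers 1 new) → pick Gala (covers 1 new). Total picks: 4.
(The true minimum cover uses only 3 actors, so greedy is not optimal here.)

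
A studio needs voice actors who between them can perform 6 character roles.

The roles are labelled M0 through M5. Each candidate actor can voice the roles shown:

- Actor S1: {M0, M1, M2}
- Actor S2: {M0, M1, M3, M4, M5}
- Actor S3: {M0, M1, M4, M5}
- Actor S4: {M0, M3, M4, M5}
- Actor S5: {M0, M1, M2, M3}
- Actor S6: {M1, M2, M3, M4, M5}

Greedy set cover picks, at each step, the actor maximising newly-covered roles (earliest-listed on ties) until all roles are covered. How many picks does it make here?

2

Greedy: pick S2 (covers 5 new) → pick S1 (covers 1 new). Total picks: 2.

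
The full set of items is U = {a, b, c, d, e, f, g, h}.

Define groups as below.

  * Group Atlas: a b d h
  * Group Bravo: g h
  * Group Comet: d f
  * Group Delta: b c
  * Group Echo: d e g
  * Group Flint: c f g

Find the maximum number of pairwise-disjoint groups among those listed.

Bravo, Comet, Delta are pairwise disjoint (Bravo={g,h}; Comet={d,f}; Delta={b,c}).
Every remaining group overlaps one of these, and no 4 of the listed groups are pairwise disjoint, so 3 is the maximum.

3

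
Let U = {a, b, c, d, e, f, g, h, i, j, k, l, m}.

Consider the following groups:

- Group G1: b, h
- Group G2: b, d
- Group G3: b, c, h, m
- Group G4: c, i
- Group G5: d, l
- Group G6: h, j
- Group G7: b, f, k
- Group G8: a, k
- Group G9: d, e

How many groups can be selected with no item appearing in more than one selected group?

G1, G4, G8, G9 are pairwise disjoint (G1={b,h}; G4={c,i}; G8={a,k}; G9={d,e}).
Every remaining group overlaps one of these, and no 5 of the listed groups are pairwise disjoint, so 4 is the maximum.

4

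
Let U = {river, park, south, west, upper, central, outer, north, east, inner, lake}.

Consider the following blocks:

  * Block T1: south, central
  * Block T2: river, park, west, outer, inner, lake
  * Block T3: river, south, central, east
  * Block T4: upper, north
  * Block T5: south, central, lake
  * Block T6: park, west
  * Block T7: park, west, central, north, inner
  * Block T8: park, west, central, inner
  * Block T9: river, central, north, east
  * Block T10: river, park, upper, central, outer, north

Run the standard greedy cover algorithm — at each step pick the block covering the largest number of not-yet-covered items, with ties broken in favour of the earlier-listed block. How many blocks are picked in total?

Greedy: pick T2 (covers 6 new) → pick T3 (covers 3 new) → pick T4 (covers 2 new). Total picks: 3.

3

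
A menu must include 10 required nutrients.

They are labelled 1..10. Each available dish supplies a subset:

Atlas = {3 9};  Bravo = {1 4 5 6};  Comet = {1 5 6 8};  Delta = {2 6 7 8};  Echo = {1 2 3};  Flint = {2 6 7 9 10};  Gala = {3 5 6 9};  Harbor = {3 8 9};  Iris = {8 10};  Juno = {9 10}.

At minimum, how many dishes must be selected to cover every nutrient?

3

Bravo and Flint and Harbor together: Bravo ∪ Flint ∪ Harbor = {1, 2, 3, 4, 5, 6, 7, 8, 9, 10} — every nutrient is covered.
Only Bravo contains 4, so Bravo is forced; the remaining 6 nutrients need at least 2 more dishes (each remaining dish adds at most 4) — so at least 3 dishes are needed, and 3 is optimal.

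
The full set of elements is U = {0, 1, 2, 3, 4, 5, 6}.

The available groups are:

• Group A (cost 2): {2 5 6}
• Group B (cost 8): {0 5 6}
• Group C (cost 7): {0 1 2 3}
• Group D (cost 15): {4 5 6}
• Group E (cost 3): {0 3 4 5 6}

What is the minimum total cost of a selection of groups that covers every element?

C, E together cover every element (C ∪ E = {0, 1, 2, 3, 4, 5, 6}); total cost 7 + 3 = 10.
The greedy pick E, A, C costs 12; no covering selection beats 10.

10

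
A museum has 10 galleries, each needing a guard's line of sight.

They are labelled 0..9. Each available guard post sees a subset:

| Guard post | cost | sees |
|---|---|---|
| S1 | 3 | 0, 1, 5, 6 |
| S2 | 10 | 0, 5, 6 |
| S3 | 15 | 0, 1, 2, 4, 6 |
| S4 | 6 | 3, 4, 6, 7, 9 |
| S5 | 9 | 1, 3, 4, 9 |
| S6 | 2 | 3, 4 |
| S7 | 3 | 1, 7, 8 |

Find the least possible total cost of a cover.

S1, S3, S4, S7 together cover every gallery (S1 ∪ S3 ∪ S4 ∪ S7 = {0, 1, 2, 3, 4, 5, 6, 7, 8, 9}); total cost 3 + 15 + 6 + 3 = 27.
The greedy pick S1, S6, S7, S4, S3 costs 29; no covering selection beats 27.

27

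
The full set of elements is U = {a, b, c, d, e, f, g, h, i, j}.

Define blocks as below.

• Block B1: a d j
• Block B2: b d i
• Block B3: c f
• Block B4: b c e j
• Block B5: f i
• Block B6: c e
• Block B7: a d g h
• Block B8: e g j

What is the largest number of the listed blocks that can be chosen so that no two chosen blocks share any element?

B5, B6, B7 are pairwise disjoint (B5={f,i}; B6={c,e}; B7={a,d,g,h}).
Every remaining block overlaps one of these, and no 4 of the listed blocks are pairwise disjoint, so 3 is the maximum.

3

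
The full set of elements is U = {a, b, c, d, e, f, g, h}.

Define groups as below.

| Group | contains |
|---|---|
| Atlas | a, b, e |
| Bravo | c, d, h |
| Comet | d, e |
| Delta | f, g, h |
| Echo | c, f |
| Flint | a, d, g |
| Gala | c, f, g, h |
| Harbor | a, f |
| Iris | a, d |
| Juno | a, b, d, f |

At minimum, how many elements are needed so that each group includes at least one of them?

3

Take T = {b, d, f}. Each listed group contains at least one of these, so T is a hitting set of size 3.
No choice of 2 elements meets every group, so 3 is the minimum.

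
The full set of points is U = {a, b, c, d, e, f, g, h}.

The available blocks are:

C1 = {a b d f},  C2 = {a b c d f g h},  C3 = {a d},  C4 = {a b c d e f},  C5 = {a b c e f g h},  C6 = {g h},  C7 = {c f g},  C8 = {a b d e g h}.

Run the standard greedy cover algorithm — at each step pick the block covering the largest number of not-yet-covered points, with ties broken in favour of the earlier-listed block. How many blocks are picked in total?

Greedy: pick C2 (covers 7 new) → pick C4 (covers 1 new). Total picks: 2.

2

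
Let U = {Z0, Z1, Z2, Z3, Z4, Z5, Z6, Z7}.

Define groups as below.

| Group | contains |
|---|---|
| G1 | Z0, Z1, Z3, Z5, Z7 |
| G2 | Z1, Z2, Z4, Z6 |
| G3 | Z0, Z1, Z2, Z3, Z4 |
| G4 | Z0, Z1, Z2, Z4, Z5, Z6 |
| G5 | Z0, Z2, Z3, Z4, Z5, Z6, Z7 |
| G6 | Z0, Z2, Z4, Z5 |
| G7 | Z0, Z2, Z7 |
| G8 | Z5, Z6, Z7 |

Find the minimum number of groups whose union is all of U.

G1 and G2 cover everything between them: the union {Z0, Z1, Z2, Z3, Z4, Z5, Z6, Z7} is all of U.
No single group has all 8 points (the largest, G5, has 7), so 2 is optimal.

2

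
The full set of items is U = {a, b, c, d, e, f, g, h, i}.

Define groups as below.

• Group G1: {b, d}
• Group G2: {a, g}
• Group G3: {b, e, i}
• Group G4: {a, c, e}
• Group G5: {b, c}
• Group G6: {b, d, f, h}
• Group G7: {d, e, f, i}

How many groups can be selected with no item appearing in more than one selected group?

G2, G5, G7 are pairwise disjoint (G2={a,g}; G5={b,c}; G7={d,e,f,i}).
Every remaining group overlaps one of these, and no 4 of the listed groups are pairwise disjoint, so 3 is the maximum.

3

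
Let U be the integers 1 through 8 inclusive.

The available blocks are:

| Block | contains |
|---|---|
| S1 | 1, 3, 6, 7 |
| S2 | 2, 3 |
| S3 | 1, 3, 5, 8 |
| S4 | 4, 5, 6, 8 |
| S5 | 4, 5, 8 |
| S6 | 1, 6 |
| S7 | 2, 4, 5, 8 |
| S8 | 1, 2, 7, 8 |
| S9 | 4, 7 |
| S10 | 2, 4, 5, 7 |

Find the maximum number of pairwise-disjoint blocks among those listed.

3

S2, S5, S6 are pairwise disjoint (S2={2,3}; S5={4,5,8}; S6={1,6}).
Every remaining block overlaps one of these, and no 4 of the listed blocks are pairwise disjoint, so 3 is the maximum.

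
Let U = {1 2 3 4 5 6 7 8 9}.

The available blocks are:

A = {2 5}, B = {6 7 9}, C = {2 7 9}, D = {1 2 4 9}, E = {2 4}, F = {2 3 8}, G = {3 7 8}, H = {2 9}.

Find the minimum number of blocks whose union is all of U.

A and B and D and G together: A ∪ B ∪ D ∪ G = {1, 2, 3, 4, 5, 6, 7, 8, 9} — every element is covered.
Only A contains 5, so A is forced; the remaining 7 elements need at least 3 more blocks (each remaining block adds at most 3) — so at least 4 blocks are needed, and 4 is optimal.

4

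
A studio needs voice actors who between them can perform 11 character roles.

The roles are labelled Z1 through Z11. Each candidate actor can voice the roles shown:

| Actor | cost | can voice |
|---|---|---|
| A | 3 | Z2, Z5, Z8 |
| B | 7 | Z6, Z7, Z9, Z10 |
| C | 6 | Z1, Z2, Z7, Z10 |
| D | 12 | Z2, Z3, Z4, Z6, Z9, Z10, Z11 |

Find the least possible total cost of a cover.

21

A, C, D together cover every role (A ∪ C ∪ D = {Z1, Z2, Z3, Z4, Z5, Z6, Z7, Z8, Z9, Z10, Z11}); total cost 3 + 6 + 12 = 21.
The greedy pick A, B, D, C costs 28; no covering selection beats 21.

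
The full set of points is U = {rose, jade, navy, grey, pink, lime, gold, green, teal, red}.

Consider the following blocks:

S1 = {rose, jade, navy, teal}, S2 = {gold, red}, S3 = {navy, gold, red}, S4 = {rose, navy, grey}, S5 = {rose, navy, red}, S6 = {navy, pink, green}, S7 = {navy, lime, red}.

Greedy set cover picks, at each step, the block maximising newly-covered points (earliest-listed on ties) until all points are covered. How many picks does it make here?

5

Greedy: pick S1 (covers 4 new) → pick S2 (covers 2 new) → pick S6 (covers 2 new) → pick S4 (covers 1 new) → pick S7 (covers 1 new). Total picks: 5.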